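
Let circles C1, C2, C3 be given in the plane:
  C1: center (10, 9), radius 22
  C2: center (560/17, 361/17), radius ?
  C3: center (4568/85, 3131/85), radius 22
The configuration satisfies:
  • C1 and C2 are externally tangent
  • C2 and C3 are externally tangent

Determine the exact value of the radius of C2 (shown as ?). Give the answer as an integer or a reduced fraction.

4

1. [ext C1·C2]  r_C2² + 44r_C2 − 192 = 0  ⇒  r_C2 = 4 (r>0 drops 1)
2. [ext C2·C3]  r_C2² + 44r_C2 − 192 = 0  ⇒  r_C2 = 4 (r>0 drops 1)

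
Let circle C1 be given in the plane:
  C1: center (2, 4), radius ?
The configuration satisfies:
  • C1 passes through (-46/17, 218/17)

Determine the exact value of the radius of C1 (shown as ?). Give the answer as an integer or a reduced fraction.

1. [C1∋P]  r_C1² − 100 = 0  ⇒  r_C1 = 10 (r>0 drops 1)

10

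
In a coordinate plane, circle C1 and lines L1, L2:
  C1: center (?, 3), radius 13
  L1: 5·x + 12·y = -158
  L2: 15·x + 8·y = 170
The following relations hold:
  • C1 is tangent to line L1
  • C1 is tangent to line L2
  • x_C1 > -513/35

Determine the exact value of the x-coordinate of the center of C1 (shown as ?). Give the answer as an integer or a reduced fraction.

1. [C1‖L1]  x_C1² + (388/5)x_C1 + 363 = 0  ⇒  x_C1 = -363/5 or -5
2. [C1‖L2]  x_C1² − (292/15)x_C1 − 367/3 = 0  ⇒  x_C1 = -5 or 367/15

-5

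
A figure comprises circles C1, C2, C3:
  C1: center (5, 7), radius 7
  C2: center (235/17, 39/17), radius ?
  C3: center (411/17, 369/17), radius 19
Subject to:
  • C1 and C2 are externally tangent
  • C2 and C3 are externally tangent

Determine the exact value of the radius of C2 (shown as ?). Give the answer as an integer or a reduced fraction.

1. [ext C1·C2]  r_C2² + 14r_C2 − 51 = 0  ⇒  r_C2 = 3 (r>0 drops 1)
2. [ext C2·C3]  r_C2² + 38r_C2 − 123 = 0  ⇒  r_C2 = 3 (r>0 drops 1)

3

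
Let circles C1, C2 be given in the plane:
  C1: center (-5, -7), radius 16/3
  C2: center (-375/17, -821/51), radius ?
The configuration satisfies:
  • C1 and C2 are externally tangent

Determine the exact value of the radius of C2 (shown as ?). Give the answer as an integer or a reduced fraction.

14

1. [ext C1·C2]  r_C2² + (32/3)r_C2 − 1036/3 = 0  ⇒  r_C2 = 14 (r>0 drops 1)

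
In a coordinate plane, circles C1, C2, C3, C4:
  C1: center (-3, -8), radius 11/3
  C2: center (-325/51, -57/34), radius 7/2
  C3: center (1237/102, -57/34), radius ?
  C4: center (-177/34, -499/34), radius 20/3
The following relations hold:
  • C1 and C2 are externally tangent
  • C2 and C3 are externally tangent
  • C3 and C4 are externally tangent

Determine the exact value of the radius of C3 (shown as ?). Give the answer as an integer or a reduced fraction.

15

1. [ext C2·C3]  r_C3² + 7r_C3 − 330 = 0  ⇒  r_C3 = 15 (r>0 drops 1)
2. [ext C3·C4]  r_C3² + (40/3)r_C3 − 425 = 0  ⇒  r_C3 = 15 (r>0 drops 1)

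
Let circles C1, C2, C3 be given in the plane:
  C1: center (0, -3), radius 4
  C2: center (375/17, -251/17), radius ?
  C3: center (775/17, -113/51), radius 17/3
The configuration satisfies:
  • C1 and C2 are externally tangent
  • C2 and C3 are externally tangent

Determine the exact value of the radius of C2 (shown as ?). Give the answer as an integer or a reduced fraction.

1. [ext C1·C2]  r_C2² + 8r_C2 − 609 = 0  ⇒  r_C2 = 21 (r>0 drops 1)
2. [ext C2·C3]  r_C2² + (34/3)r_C2 − 679 = 0  ⇒  r_C2 = 21 (r>0 drops 1)

21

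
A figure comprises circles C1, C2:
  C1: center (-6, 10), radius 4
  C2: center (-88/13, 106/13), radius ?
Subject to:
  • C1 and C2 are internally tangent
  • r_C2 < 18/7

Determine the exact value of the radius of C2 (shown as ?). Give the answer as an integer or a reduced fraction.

2

1. [int C1,C2]  r_C2² − 8r_C2 + 12 = 0  ⇒  r_C2 = 2 or 6
2. given r_C2 < 18/7: keep 2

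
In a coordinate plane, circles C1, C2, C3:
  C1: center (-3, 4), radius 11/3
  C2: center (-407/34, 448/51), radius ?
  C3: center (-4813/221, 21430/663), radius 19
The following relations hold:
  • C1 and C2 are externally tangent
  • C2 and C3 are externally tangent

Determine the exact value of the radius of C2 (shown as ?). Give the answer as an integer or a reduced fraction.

13/2

1. [ext C1·C2]  r_C2² + (22/3)r_C2 − 1079/12 = 0  ⇒  r_C2 = 13/2 (r>0 drops 1)
2. [ext C2·C3]  r_C2² + 38r_C2 − 1157/4 = 0  ⇒  r_C2 = 13/2 (r>0 drops 1)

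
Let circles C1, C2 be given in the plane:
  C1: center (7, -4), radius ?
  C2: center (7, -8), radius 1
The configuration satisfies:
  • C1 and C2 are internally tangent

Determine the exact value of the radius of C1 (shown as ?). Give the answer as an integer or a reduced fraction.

1. [int C1,C2]  r_C1² − 2r_C1 − 15 = 0  ⇒  r_C1 = 5 (r>0 drops 1)

5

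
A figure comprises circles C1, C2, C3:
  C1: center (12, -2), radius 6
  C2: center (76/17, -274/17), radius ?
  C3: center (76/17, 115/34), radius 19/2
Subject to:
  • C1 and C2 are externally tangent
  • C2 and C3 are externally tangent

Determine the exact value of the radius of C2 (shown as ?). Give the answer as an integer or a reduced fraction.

10

1. [ext C1·C2]  r_C2² + 12r_C2 − 220 = 0  ⇒  r_C2 = 10 (r>0 drops 1)
2. [ext C2·C3]  r_C2² + 19r_C2 − 290 = 0  ⇒  r_C2 = 10 (r>0 drops 1)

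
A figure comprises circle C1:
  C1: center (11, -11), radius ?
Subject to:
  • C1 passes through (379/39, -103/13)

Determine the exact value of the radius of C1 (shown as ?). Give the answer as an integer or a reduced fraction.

10/3

1. [C1∋P]  r_C1² − 100/9 = 0  ⇒  r_C1 = 10/3 (r>0 drops 1)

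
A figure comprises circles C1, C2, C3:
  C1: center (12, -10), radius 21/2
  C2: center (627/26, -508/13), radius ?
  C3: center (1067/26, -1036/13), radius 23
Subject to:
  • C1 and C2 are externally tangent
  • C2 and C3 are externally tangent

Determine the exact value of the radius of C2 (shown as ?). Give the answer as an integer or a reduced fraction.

1. [ext C1·C2]  r_C2² + 21r_C2 − 882 = 0  ⇒  r_C2 = 21 (r>0 drops 1)
2. [ext C2·C3]  r_C2² + 46r_C2 − 1407 = 0  ⇒  r_C2 = 21 (r>0 drops 1)

21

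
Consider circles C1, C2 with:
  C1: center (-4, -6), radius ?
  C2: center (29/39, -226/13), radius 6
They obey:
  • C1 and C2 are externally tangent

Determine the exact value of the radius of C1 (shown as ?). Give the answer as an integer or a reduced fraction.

1. [ext C1·C2]  r_C1² + 12r_C1 − 1045/9 = 0  ⇒  r_C1 = 19/3 (r>0 drops 1)

19/3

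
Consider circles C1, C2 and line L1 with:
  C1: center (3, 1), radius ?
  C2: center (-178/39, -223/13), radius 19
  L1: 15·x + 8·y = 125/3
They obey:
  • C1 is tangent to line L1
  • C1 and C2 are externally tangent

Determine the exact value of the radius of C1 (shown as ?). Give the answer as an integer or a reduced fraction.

2/3

1. [C1‖L1]  r_C1² − 4/9 = 0  ⇒  r_C1 = 2/3 (r>0 drops 1)
2. [ext C1·C2]  r_C1² + 38r_C1 − 232/9 = 0  ⇒  r_C1 = 2/3 (r>0 drops 1)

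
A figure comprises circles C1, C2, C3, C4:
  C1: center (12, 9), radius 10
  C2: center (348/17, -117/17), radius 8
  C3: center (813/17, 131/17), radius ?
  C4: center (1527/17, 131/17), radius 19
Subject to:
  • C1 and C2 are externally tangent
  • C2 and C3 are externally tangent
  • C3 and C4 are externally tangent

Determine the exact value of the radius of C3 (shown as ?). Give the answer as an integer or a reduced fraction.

23

1. [ext C2·C3]  r_C3² + 16r_C3 − 897 = 0  ⇒  r_C3 = 23 (r>0 drops 1)
2. [ext C3·C4]  r_C3² + 38r_C3 − 1403 = 0  ⇒  r_C3 = 23 (r>0 drops 1)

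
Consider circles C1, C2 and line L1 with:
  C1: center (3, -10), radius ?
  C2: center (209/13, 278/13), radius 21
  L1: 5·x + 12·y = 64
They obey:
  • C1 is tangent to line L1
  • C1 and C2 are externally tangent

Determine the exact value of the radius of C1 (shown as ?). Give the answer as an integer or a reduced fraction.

1. [C1‖L1]  r_C1² − 169 = 0  ⇒  r_C1 = 13 (r>0 drops 1)
2. [ext C1·C2]  r_C1² + 42r_C1 − 715 = 0  ⇒  r_C1 = 13 (r>0 drops 1)

13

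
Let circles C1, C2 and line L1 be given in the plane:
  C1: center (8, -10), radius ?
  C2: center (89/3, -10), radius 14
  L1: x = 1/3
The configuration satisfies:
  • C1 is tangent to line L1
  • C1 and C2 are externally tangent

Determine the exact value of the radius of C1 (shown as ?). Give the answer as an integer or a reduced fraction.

23/3

1. [C1‖L1]  r_C1² − 529/9 = 0  ⇒  r_C1 = 23/3 (r>0 drops 1)
2. [ext C1·C2]  r_C1² + 28r_C1 − 2461/9 = 0  ⇒  r_C1 = 23/3 (r>0 drops 1)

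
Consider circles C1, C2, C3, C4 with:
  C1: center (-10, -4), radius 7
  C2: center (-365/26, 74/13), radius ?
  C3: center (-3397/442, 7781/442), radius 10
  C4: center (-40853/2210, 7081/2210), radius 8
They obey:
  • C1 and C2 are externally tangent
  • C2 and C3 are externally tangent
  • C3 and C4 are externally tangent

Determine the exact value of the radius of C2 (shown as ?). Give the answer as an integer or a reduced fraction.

1. [ext C1·C2]  r_C2² + 14r_C2 − 245/4 = 0  ⇒  r_C2 = 7/2 (r>0 drops 1)
2. [ext C2·C3]  r_C2² + 20r_C2 − 329/4 = 0  ⇒  r_C2 = 7/2 (r>0 drops 1)

7/2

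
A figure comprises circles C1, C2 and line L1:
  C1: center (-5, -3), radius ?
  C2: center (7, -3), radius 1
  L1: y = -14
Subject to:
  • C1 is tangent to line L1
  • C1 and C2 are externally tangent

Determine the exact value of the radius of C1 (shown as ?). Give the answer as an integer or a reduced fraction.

1. [C1‖L1]  r_C1² − 121 = 0  ⇒  r_C1 = 11 (r>0 drops 1)
2. [ext C1·C2]  r_C1² + 2r_C1 − 143 = 0  ⇒  r_C1 = 11 (r>0 drops 1)

11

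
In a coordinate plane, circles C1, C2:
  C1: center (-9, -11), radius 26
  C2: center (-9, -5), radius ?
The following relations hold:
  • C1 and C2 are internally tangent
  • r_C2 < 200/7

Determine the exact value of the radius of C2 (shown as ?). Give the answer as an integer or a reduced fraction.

20

1. [int C1,C2]  r_C2² − 52r_C2 + 640 = 0  ⇒  r_C2 = 20 or 32
2. given r_C2 < 200/7: keep 20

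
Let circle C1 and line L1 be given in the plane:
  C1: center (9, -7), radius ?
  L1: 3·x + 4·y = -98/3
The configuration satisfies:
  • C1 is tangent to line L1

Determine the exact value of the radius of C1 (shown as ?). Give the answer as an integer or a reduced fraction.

19/3

1. [C1‖L1]  r_C1² − 361/9 = 0  ⇒  r_C1 = 19/3 (r>0 drops 1)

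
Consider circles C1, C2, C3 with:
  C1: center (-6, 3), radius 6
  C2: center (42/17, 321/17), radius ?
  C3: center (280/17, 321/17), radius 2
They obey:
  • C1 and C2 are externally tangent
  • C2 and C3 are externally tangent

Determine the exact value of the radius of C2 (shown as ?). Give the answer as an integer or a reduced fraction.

12

1. [ext C1·C2]  r_C2² + 12r_C2 − 288 = 0  ⇒  r_C2 = 12 (r>0 drops 1)
2. [ext C2·C3]  r_C2² + 4r_C2 − 192 = 0  ⇒  r_C2 = 12 (r>0 drops 1)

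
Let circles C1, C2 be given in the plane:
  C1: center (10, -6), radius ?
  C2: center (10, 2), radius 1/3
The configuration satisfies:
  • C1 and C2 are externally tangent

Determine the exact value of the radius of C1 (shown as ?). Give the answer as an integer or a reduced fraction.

1. [ext C1·C2]  r_C1² + (2/3)r_C1 − 575/9 = 0  ⇒  r_C1 = 23/3 (r>0 drops 1)

23/3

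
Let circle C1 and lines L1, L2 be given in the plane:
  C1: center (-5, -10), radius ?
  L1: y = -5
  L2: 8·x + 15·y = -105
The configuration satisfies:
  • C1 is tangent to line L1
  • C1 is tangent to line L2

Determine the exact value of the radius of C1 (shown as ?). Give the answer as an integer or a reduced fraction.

1. [C1‖L1]  r_C1² − 25 = 0  ⇒  r_C1 = 5 (r>0 drops 1)
2. [C1‖L2]  r_C1² − 25 = 0  ⇒  r_C1 = 5 (r>0 drops 1)

5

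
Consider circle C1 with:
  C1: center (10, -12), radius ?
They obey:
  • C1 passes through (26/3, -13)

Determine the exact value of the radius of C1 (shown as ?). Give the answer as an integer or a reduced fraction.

5/3

1. [C1∋P]  r_C1² − 25/9 = 0  ⇒  r_C1 = 5/3 (r>0 drops 1)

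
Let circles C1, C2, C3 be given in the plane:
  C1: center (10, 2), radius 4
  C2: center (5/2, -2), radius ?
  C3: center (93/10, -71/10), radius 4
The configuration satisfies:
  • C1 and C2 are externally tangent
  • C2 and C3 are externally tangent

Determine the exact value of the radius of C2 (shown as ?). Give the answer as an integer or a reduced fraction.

1. [ext C1·C2]  r_C2² + 8r_C2 − 225/4 = 0  ⇒  r_C2 = 9/2 (r>0 drops 1)
2. [ext C2·C3]  r_C2² + 8r_C2 − 225/4 = 0  ⇒  r_C2 = 9/2 (r>0 drops 1)

9/2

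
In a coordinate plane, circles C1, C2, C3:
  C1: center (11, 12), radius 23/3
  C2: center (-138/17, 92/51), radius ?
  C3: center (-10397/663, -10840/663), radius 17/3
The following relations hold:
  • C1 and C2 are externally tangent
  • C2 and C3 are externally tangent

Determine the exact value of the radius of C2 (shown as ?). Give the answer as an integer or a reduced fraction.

1. [ext C1·C2]  r_C2² + (46/3)r_C2 − 1232/3 = 0  ⇒  r_C2 = 14 (r>0 drops 1)
2. [ext C2·C3]  r_C2² + (34/3)r_C2 − 1064/3 = 0  ⇒  r_C2 = 14 (r>0 drops 1)

14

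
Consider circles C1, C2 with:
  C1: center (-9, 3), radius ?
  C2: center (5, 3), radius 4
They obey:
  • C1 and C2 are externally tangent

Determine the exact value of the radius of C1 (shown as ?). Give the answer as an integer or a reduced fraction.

10

1. [ext C1·C2]  r_C1² + 8r_C1 − 180 = 0  ⇒  r_C1 = 10 (r>0 drops 1)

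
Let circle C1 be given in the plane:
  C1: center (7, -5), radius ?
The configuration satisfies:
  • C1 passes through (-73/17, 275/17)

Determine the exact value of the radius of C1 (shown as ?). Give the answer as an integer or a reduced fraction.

1. [C1∋P]  r_C1² − 576 = 0  ⇒  r_C1 = 24 (r>0 drops 1)

24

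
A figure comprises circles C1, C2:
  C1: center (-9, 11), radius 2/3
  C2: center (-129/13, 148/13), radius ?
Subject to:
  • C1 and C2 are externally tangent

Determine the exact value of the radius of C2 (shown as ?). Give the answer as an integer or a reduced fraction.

1/3

1. [ext C1·C2]  r_C2² + (4/3)r_C2 − 5/9 = 0  ⇒  r_C2 = 1/3 (r>0 drops 1)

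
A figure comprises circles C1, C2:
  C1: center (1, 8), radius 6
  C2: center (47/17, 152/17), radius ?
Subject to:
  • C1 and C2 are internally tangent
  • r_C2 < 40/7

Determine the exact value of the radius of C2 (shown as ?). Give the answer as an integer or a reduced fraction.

1. [int C1,C2]  r_C2² − 12r_C2 + 32 = 0  ⇒  r_C2 = 4 or 8
2. given r_C2 < 40/7: keep 4

4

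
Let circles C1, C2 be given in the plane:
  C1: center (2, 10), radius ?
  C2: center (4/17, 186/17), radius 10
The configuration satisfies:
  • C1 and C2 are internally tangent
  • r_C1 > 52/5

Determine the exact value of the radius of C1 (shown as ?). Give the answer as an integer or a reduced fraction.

1. [int C1,C2]  r_C1² − 20r_C1 + 96 = 0  ⇒  r_C1 = 8 or 12
2. given r_C1 > 52/5: keep 12

12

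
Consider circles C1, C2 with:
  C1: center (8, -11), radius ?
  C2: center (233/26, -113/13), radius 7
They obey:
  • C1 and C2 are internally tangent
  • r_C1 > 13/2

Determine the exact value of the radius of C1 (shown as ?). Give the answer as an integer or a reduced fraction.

1. [int C1,C2]  r_C1² − 14r_C1 + 171/4 = 0  ⇒  r_C1 = 9/2 or 19/2
2. given r_C1 > 13/2: keep 19/2

19/2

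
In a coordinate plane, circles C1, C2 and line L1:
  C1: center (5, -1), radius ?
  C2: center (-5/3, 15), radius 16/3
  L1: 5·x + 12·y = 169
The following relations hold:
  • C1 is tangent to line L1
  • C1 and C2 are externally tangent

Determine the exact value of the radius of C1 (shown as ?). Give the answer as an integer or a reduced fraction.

1. [C1‖L1]  r_C1² − 144 = 0  ⇒  r_C1 = 12 (r>0 drops 1)
2. [ext C1·C2]  r_C1² + (32/3)r_C1 − 272 = 0  ⇒  r_C1 = 12 (r>0 drops 1)

12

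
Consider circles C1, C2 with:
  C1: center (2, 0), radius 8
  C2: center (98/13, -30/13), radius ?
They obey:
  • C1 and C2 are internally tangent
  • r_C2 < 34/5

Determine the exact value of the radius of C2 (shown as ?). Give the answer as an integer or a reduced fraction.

1. [int C1,C2]  r_C2² − 16r_C2 + 28 = 0  ⇒  r_C2 = 2 or 14
2. given r_C2 < 34/5: keep 2

2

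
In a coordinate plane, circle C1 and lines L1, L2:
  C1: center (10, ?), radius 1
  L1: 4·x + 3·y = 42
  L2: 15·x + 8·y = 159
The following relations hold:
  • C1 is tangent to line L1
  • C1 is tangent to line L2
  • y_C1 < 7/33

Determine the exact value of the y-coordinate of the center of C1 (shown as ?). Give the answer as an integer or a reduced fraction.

1. [C1‖L1]  y_C1² − (4/3)y_C1 − 7/3 = 0  ⇒  y_C1 = -1 or 7/3
2. [C1‖L2]  y_C1² − (9/4)y_C1 − 13/4 = 0  ⇒  y_C1 = -1 or 13/4

-1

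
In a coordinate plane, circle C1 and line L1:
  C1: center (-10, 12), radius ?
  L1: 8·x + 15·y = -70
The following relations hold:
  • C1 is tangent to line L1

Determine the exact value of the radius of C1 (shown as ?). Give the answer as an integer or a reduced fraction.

1. [C1‖L1]  r_C1² − 100 = 0  ⇒  r_C1 = 10 (r>0 drops 1)

10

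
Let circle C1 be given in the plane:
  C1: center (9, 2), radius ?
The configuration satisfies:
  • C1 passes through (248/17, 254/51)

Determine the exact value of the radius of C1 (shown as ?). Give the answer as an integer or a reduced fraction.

1. [C1∋P]  r_C1² − 361/9 = 0  ⇒  r_C1 = 19/3 (r>0 drops 1)

19/3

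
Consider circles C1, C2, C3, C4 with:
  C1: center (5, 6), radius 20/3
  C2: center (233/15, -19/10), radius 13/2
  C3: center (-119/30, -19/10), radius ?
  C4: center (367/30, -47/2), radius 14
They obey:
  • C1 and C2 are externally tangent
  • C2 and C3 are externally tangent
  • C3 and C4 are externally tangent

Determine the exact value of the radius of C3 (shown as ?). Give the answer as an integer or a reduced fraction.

1. [ext C2·C3]  r_C3² + 13r_C3 − 338 = 0  ⇒  r_C3 = 13 (r>0 drops 1)
2. [ext C3·C4]  r_C3² + 28r_C3 − 533 = 0  ⇒  r_C3 = 13 (r>0 drops 1)

13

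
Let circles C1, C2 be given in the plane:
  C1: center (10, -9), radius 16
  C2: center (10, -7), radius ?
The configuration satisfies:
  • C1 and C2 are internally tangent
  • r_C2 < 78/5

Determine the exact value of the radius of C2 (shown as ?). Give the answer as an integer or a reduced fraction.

1. [int C1,C2]  r_C2² − 32r_C2 + 252 = 0  ⇒  r_C2 = 14 or 18
2. given r_C2 < 78/5: keep 14

14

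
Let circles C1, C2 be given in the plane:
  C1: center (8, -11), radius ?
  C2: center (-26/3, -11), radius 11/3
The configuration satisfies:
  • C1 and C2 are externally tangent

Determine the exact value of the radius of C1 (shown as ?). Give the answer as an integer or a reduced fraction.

13

1. [ext C1·C2]  r_C1² + (22/3)r_C1 − 793/3 = 0  ⇒  r_C1 = 13 (r>0 drops 1)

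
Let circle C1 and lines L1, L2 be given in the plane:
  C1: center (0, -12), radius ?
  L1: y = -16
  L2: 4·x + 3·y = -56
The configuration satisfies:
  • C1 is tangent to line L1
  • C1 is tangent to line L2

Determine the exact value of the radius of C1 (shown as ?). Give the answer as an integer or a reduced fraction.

4

1. [C1‖L1]  r_C1² − 16 = 0  ⇒  r_C1 = 4 (r>0 drops 1)
2. [C1‖L2]  r_C1² − 16 = 0  ⇒  r_C1 = 4 (r>0 drops 1)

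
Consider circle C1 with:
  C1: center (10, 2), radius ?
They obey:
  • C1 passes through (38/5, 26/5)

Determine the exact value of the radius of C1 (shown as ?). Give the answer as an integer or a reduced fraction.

4

1. [C1∋P]  r_C1² − 16 = 0  ⇒  r_C1 = 4 (r>0 drops 1)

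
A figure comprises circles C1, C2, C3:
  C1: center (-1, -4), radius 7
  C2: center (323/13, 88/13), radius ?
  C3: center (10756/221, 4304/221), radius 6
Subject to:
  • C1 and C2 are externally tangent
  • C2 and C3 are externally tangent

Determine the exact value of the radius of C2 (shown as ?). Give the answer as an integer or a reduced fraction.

21

1. [ext C1·C2]  r_C2² + 14r_C2 − 735 = 0  ⇒  r_C2 = 21 (r>0 drops 1)
2. [ext C2·C3]  r_C2² + 12r_C2 − 693 = 0  ⇒  r_C2 = 21 (r>0 drops 1)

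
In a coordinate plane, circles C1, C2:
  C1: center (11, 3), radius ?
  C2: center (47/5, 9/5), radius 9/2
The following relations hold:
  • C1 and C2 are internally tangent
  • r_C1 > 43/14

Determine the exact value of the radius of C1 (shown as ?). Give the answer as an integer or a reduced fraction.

13/2

1. [int C1,C2]  r_C1² − 9r_C1 + 65/4 = 0  ⇒  r_C1 = 5/2 or 13/2
2. given r_C1 > 43/14: keep 13/2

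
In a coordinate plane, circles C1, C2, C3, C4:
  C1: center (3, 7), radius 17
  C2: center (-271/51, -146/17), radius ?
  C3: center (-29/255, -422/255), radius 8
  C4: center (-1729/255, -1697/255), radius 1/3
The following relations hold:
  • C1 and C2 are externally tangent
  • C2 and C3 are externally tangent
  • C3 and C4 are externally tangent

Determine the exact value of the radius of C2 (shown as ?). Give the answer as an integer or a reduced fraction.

1. [ext C1·C2]  r_C2² + 34r_C2 − 208/9 = 0  ⇒  r_C2 = 2/3 (r>0 drops 1)
2. [ext C2·C3]  r_C2² + 16r_C2 − 100/9 = 0  ⇒  r_C2 = 2/3 (r>0 drops 1)

2/3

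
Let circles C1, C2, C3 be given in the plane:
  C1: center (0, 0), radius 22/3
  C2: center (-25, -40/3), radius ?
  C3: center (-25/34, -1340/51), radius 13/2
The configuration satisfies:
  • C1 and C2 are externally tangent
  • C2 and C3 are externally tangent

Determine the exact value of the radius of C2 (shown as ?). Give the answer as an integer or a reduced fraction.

1. [ext C1·C2]  r_C2² + (44/3)r_C2 − 749 = 0  ⇒  r_C2 = 21 (r>0 drops 1)
2. [ext C2·C3]  r_C2² + 13r_C2 − 714 = 0  ⇒  r_C2 = 21 (r>0 drops 1)

21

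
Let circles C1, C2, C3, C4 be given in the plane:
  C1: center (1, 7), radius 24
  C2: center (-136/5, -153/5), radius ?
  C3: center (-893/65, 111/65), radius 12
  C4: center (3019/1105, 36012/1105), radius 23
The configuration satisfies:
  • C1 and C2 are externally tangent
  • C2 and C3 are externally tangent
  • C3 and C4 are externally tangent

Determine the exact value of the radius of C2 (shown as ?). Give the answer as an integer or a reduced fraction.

1. [ext C1·C2]  r_C2² + 48r_C2 − 1633 = 0  ⇒  r_C2 = 23 (r>0 drops 1)
2. [ext C2·C3]  r_C2² + 24r_C2 − 1081 = 0  ⇒  r_C2 = 23 (r>0 drops 1)

23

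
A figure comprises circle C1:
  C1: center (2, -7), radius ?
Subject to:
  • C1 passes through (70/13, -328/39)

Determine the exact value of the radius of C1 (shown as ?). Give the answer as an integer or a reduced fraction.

1. [C1∋P]  r_C1² − 121/9 = 0  ⇒  r_C1 = 11/3 (r>0 drops 1)

11/3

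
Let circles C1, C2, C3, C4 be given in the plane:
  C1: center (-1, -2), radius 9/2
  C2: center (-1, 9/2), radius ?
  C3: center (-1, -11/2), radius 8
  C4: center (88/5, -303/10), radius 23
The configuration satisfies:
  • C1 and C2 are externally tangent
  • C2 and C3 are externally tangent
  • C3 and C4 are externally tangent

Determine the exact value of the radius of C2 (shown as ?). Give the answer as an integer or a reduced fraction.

2

1. [ext C1·C2]  r_C2² + 9r_C2 − 22 = 0  ⇒  r_C2 = 2 (r>0 drops 1)
2. [ext C2·C3]  r_C2² + 16r_C2 − 36 = 0  ⇒  r_C2 = 2 (r>0 drops 1)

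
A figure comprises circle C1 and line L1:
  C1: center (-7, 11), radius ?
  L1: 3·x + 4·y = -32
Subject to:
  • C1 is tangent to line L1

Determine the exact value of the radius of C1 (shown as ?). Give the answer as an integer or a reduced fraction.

1. [C1‖L1]  r_C1² − 121 = 0  ⇒  r_C1 = 11 (r>0 drops 1)

11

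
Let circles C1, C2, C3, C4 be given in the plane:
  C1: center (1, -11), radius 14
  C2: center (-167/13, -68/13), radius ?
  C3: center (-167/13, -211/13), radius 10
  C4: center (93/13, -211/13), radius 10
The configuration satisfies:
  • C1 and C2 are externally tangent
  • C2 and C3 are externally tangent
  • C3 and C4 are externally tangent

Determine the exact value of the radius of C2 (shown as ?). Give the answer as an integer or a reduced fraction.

1. [ext C1·C2]  r_C2² + 28r_C2 − 29 = 0  ⇒  r_C2 = 1 (r>0 drops 1)
2. [ext C2·C3]  r_C2² + 20r_C2 − 21 = 0  ⇒  r_C2 = 1 (r>0 drops 1)

1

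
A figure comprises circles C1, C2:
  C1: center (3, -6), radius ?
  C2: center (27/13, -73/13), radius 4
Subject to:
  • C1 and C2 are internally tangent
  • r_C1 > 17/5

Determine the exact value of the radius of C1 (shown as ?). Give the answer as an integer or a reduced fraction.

5

1. [int C1,C2]  r_C1² − 8r_C1 + 15 = 0  ⇒  r_C1 = 3 or 5
2. given r_C1 > 17/5: keep 5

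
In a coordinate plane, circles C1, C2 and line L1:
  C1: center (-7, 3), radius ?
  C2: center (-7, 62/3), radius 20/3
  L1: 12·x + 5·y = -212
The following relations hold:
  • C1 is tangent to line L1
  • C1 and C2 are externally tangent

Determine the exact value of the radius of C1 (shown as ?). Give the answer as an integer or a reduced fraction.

11

1. [C1‖L1]  r_C1² − 121 = 0  ⇒  r_C1 = 11 (r>0 drops 1)
2. [ext C1·C2]  r_C1² + (40/3)r_C1 − 803/3 = 0  ⇒  r_C1 = 11 (r>0 drops 1)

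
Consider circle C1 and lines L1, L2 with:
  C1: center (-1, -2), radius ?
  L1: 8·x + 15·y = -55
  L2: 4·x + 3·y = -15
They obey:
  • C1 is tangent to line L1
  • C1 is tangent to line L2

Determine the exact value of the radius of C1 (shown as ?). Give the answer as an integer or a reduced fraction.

1

1. [C1‖L1]  r_C1² − 1 = 0  ⇒  r_C1 = 1 (r>0 drops 1)
2. [C1‖L2]  r_C1² − 1 = 0  ⇒  r_C1 = 1 (r>0 drops 1)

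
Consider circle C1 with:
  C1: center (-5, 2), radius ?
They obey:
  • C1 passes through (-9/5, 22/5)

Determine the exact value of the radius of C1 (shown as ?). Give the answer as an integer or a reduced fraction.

1. [C1∋P]  r_C1² − 16 = 0  ⇒  r_C1 = 4 (r>0 drops 1)

4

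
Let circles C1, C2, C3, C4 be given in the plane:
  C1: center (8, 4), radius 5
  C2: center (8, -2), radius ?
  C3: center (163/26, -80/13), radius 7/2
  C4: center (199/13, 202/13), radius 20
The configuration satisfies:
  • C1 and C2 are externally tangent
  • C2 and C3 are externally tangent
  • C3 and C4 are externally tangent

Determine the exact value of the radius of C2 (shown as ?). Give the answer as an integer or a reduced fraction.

1. [ext C1·C2]  r_C2² + 10r_C2 − 11 = 0  ⇒  r_C2 = 1 (r>0 drops 1)
2. [ext C2·C3]  r_C2² + 7r_C2 − 8 = 0  ⇒  r_C2 = 1 (r>0 drops 1)

1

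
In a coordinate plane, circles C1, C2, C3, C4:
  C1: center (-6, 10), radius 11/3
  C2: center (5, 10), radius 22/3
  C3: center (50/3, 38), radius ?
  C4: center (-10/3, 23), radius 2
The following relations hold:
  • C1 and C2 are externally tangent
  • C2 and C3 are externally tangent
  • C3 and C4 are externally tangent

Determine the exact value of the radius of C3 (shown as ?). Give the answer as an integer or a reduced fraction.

23

1. [ext C2·C3]  r_C3² + (44/3)r_C3 − 2599/3 = 0  ⇒  r_C3 = 23 (r>0 drops 1)
2. [ext C3·C4]  r_C3² + 4r_C3 − 621 = 0  ⇒  r_C3 = 23 (r>0 drops 1)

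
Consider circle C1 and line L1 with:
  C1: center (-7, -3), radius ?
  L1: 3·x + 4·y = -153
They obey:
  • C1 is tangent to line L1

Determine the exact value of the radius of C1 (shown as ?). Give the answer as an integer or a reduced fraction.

1. [C1‖L1]  r_C1² − 576 = 0  ⇒  r_C1 = 24 (r>0 drops 1)

24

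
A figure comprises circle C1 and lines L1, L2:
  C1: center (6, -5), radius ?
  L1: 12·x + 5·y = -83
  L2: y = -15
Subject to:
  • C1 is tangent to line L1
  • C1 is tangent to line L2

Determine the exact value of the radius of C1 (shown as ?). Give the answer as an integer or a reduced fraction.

10

1. [C1‖L1]  r_C1² − 100 = 0  ⇒  r_C1 = 10 (r>0 drops 1)
2. [C1‖L2]  r_C1² − 100 = 0  ⇒  r_C1 = 10 (r>0 drops 1)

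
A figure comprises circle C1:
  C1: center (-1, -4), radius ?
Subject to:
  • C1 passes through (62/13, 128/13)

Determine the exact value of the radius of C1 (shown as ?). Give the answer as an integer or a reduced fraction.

15

1. [C1∋P]  r_C1² − 225 = 0  ⇒  r_C1 = 15 (r>0 drops 1)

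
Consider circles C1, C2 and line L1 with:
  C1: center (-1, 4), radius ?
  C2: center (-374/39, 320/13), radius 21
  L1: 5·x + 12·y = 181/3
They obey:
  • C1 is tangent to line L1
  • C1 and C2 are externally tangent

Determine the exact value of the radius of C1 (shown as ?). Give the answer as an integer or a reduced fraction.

1. [C1‖L1]  r_C1² − 16/9 = 0  ⇒  r_C1 = 4/3 (r>0 drops 1)
2. [ext C1·C2]  r_C1² + 42r_C1 − 520/9 = 0  ⇒  r_C1 = 4/3 (r>0 drops 1)

4/3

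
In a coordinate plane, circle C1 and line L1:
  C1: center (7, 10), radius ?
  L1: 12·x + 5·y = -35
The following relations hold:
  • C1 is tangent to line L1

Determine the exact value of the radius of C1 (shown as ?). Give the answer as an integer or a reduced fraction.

13

1. [C1‖L1]  r_C1² − 169 = 0  ⇒  r_C1 = 13 (r>0 drops 1)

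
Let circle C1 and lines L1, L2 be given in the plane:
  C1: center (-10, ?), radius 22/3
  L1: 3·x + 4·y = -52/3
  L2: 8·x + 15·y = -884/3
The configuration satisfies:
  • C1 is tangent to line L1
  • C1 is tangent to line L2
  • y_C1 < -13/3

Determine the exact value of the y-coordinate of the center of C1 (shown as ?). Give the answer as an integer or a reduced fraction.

1. [C1‖L1]  y_C1² − (19/3)y_C1 − 74 = 0  ⇒  y_C1 = -6 or 37/3
2. [C1‖L2]  y_C1² + (1288/45)y_C1 + 2036/15 = 0  ⇒  y_C1 = -1018/45 or -6

-6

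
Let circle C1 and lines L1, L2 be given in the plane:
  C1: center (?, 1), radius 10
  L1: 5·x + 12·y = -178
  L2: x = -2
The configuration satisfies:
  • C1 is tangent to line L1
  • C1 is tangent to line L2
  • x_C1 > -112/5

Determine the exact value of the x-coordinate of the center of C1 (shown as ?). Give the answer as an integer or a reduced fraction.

-12

1. [C1‖L1]  x_C1² + 76x_C1 + 768 = 0  ⇒  x_C1 = -64 or -12
2. [C1‖L2]  x_C1² + 4x_C1 − 96 = 0  ⇒  x_C1 = -12 or 8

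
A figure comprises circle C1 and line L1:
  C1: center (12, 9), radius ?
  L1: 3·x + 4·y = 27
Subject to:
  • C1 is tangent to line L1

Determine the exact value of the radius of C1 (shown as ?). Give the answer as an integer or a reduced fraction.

9

1. [C1‖L1]  r_C1² − 81 = 0  ⇒  r_C1 = 9 (r>0 drops 1)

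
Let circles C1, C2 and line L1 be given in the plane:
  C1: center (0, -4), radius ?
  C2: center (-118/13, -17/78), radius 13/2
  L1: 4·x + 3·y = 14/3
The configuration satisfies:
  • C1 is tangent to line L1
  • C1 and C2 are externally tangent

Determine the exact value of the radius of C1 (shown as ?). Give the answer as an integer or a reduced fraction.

10/3

1. [C1‖L1]  r_C1² − 100/9 = 0  ⇒  r_C1 = 10/3 (r>0 drops 1)
2. [ext C1·C2]  r_C1² + 13r_C1 − 490/9 = 0  ⇒  r_C1 = 10/3 (r>0 drops 1)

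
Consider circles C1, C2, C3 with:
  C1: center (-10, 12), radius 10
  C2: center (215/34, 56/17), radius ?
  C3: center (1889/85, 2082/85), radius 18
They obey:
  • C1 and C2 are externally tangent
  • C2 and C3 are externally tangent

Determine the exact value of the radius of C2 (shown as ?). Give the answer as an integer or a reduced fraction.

17/2

1. [ext C1·C2]  r_C2² + 20r_C2 − 969/4 = 0  ⇒  r_C2 = 17/2 (r>0 drops 1)
2. [ext C2·C3]  r_C2² + 36r_C2 − 1513/4 = 0  ⇒  r_C2 = 17/2 (r>0 drops 1)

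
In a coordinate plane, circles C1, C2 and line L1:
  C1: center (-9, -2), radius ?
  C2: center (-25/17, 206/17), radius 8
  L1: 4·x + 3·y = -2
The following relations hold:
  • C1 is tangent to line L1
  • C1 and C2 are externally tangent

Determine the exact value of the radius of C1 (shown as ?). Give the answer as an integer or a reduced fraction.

1. [C1‖L1]  r_C1² − 64 = 0  ⇒  r_C1 = 8 (r>0 drops 1)
2. [ext C1·C2]  r_C1² + 16r_C1 − 192 = 0  ⇒  r_C1 = 8 (r>0 drops 1)

8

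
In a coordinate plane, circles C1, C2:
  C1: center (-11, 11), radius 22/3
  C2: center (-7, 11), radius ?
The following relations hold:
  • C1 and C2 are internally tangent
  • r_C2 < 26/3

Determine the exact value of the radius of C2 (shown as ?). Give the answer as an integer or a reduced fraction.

1. [int C1,C2]  r_C2² − (44/3)r_C2 + 340/9 = 0  ⇒  r_C2 = 10/3 or 34/3
2. given r_C2 < 26/3: keep 10/3

10/3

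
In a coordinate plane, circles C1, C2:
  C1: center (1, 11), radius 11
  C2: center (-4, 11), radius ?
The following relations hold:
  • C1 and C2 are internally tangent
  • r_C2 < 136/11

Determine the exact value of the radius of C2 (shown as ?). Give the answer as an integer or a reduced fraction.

6

1. [int C1,C2]  r_C2² − 22r_C2 + 96 = 0  ⇒  r_C2 = 6 or 16
2. given r_C2 < 136/11: keep 6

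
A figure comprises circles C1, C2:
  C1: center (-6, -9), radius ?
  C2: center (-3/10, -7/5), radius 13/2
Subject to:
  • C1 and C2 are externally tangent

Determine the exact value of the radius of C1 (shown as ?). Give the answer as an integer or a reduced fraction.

1. [ext C1·C2]  r_C1² + 13r_C1 − 48 = 0  ⇒  r_C1 = 3 (r>0 drops 1)

3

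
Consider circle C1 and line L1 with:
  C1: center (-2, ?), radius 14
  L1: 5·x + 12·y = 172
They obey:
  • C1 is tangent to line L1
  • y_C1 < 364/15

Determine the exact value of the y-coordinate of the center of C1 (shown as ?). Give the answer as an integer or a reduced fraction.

1. [C1‖L1]  y_C1² − (91/3)y_C1 = 0  ⇒  y_C1 = 0 or 91/3
2. given y_C1 < 364/15: keep 0

0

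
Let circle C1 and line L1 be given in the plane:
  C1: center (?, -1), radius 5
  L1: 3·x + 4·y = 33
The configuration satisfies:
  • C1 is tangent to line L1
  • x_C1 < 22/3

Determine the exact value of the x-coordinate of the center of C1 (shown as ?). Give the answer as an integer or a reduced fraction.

1. [C1‖L1]  x_C1² − (74/3)x_C1 + 248/3 = 0  ⇒  x_C1 = 4 or 62/3
2. given x_C1 < 22/3: keep 4

4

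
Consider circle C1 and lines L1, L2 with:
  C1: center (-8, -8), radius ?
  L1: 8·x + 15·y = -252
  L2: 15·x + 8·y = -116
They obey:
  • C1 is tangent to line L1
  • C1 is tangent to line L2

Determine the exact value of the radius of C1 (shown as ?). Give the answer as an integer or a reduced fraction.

1. [C1‖L1]  r_C1² − 16 = 0  ⇒  r_C1 = 4 (r>0 drops 1)
2. [C1‖L2]  r_C1² − 16 = 0  ⇒  r_C1 = 4 (r>0 drops 1)

4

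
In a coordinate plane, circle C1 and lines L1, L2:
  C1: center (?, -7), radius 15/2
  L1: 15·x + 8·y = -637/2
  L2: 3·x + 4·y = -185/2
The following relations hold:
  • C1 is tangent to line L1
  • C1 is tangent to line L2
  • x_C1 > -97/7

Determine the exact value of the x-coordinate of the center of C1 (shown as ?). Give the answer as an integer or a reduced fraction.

-9

1. [C1‖L1]  x_C1² + 35x_C1 + 234 = 0  ⇒  x_C1 = -26 or -9
2. [C1‖L2]  x_C1² + 43x_C1 + 306 = 0  ⇒  x_C1 = -34 or -9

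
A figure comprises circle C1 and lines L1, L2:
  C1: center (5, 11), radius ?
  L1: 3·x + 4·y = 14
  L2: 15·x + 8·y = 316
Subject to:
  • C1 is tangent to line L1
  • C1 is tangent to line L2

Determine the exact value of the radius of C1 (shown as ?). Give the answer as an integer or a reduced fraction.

9

1. [C1‖L1]  r_C1² − 81 = 0  ⇒  r_C1 = 9 (r>0 drops 1)
2. [C1‖L2]  r_C1² − 81 = 0  ⇒  r_C1 = 9 (r>0 drops 1)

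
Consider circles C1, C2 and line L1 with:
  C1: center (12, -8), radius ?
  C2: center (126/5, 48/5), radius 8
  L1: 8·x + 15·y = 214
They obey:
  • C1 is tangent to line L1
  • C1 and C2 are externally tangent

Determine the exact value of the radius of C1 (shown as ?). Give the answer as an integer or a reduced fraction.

1. [C1‖L1]  r_C1² − 196 = 0  ⇒  r_C1 = 14 (r>0 drops 1)
2. [ext C1·C2]  r_C1² + 16r_C1 − 420 = 0  ⇒  r_C1 = 14 (r>0 drops 1)

14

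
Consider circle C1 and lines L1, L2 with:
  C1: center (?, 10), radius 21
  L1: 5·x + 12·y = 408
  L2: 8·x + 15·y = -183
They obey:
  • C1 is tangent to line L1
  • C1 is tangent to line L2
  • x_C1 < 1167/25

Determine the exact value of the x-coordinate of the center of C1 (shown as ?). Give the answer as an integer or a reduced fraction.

1. [C1‖L1]  x_C1² − (576/5)x_C1 + 1683/5 = 0  ⇒  x_C1 = 3 or 561/5
2. [C1‖L2]  x_C1² + (333/4)x_C1 − 1035/4 = 0  ⇒  x_C1 = -345/4 or 3

3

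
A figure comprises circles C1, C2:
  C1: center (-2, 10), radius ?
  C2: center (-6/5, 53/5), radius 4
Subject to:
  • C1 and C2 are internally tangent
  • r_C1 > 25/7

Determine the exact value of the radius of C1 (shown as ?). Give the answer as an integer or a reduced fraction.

1. [int C1,C2]  r_C1² − 8r_C1 + 15 = 0  ⇒  r_C1 = 3 or 5
2. given r_C1 > 25/7: keep 5

5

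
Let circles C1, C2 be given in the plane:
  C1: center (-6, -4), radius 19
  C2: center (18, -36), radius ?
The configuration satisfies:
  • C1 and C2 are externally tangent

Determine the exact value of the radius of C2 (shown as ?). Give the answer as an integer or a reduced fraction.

1. [ext C1·C2]  r_C2² + 38r_C2 − 1239 = 0  ⇒  r_C2 = 21 (r>0 drops 1)

21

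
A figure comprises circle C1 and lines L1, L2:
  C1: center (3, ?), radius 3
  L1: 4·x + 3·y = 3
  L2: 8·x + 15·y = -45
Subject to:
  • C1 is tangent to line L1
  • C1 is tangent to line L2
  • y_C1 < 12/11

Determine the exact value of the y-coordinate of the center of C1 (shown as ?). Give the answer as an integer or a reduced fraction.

1. [C1‖L1]  y_C1² + 6y_C1 − 16 = 0  ⇒  y_C1 = -8 or 2
2. [C1‖L2]  y_C1² + (46/5)y_C1 + 48/5 = 0  ⇒  y_C1 = -8 or -6/5

-8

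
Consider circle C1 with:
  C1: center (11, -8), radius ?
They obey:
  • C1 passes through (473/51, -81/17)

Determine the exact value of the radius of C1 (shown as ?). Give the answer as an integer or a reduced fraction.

11/3

1. [C1∋P]  r_C1² − 121/9 = 0  ⇒  r_C1 = 11/3 (r>0 drops 1)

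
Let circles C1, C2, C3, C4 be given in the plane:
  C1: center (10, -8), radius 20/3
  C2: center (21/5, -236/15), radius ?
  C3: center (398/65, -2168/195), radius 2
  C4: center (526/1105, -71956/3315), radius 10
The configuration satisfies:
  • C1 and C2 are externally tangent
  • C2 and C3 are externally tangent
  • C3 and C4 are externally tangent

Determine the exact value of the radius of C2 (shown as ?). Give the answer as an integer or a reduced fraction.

3

1. [ext C1·C2]  r_C2² + (40/3)r_C2 − 49 = 0  ⇒  r_C2 = 3 (r>0 drops 1)
2. [ext C2·C3]  r_C2² + 4r_C2 − 21 = 0  ⇒  r_C2 = 3 (r>0 drops 1)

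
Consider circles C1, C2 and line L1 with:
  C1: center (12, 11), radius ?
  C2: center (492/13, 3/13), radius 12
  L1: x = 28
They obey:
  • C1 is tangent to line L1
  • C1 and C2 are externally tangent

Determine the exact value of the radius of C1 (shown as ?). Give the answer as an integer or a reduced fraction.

16

1. [C1‖L1]  r_C1² − 256 = 0  ⇒  r_C1 = 16 (r>0 drops 1)
2. [ext C1·C2]  r_C1² + 24r_C1 − 640 = 0  ⇒  r_C1 = 16 (r>0 drops 1)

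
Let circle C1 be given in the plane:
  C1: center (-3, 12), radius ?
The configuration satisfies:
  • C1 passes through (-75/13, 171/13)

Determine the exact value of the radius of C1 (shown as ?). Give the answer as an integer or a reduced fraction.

3

1. [C1∋P]  r_C1² − 9 = 0  ⇒  r_C1 = 3 (r>0 drops 1)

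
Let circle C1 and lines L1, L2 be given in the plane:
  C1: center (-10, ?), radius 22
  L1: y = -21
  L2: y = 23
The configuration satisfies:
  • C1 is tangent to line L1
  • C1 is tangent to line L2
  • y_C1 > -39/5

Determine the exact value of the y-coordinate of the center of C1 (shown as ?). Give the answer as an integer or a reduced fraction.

1. [C1‖L1]  y_C1² + 42y_C1 − 43 = 0  ⇒  y_C1 = -43 or 1
2. [C1‖L2]  y_C1² − 46y_C1 + 45 = 0  ⇒  y_C1 = 1 or 45

1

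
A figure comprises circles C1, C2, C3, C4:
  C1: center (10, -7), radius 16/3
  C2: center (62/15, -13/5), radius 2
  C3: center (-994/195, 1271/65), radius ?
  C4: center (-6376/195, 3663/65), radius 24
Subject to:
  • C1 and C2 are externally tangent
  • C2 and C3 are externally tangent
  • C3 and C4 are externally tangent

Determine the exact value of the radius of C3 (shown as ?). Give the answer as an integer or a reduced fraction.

22

1. [ext C2·C3]  r_C3² + 4r_C3 − 572 = 0  ⇒  r_C3 = 22 (r>0 drops 1)
2. [ext C3·C4]  r_C3² + 48r_C3 − 1540 = 0  ⇒  r_C3 = 22 (r>0 drops 1)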